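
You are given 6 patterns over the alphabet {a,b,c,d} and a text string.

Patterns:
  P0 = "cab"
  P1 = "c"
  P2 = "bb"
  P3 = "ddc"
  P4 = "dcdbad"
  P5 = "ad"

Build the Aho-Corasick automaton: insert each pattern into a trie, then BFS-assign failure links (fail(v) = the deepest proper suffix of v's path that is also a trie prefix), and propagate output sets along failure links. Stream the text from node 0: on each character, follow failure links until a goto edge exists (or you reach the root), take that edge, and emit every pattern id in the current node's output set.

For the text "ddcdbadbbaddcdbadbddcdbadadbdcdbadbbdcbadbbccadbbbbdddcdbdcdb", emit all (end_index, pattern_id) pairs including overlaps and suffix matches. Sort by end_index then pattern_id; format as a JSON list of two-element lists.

Construct AC machine:
Trie (insert patterns):
  0='ε' goto a→14 b→4 c→1 d→6
  1='c' goto a→2  [P1 ends]
  2='ca' goto b→3
  3='cab' goto ·  [P0 ends]
  4='b' goto b→5
  5='bb' goto ·  [P2 ends]
  6='d' goto c→9 d→7
  7='dd' goto c→8
  8='ddc' goto ·  [P3 ends]
  9='dc' goto d→10
  10='dcd' goto b→11
  11='dcdb' goto a→12
  12='dcdba' goto d→13
  13='dcdbad' goto ·  [P4 ends]
  14='a' goto d→15
  15='ad' goto ·  [P5 ends]

BFS fail/out derivation:
  n1('c'): parent n0 fail=0; on 'c' 0 → fail=0;  out {1}∪∅={1}
  n4('b'): parent n0 fail=0; on 'b' 0 → fail=0;  out ∅∪∅=∅
  n6('d'): parent n0 fail=0; on 'd' 0 → fail=0;  out ∅∪∅=∅
  n14('a'): parent n0 fail=0; on 'a' 0 → fail=0;  out ∅∪∅=∅
  n2('ca'): parent n1 fail=0; on 'a' 0 → fail=14;  out ∅∪∅=∅
  n5('bb'): parent n4 fail=0; on 'b' 0 → fail=4;  out {2}∪∅={2}
  n7('dd'): parent n6 fail=0; on 'd' 0 → fail=6;  out ∅∪∅=∅
  n9('dc'): parent n6 fail=0; on 'c' 0 → fail=1;  out ∅∪{1}={1}
  n15('ad'): parent n14 fail=0; on 'd' 0 → fail=6;  out {5}∪∅={5}
  n3('cab'): parent n2 fail=14; on 'b' 14→0 → fail=4;  out {0}∪∅={0}
  n8('ddc'): parent n7 fail=6; on 'c' 6 → fail=9;  out {3}∪{1}={1,3}
  n10('dcd'): parent n9 fail=1; on 'd' 1→0 → fail=6;  out ∅∪∅=∅
  n11('dcdb'): parent n10 fail=6; on 'b' 6→0 → fail=4;  out ∅∪∅=∅
  n12('dcdba'): parent n11 fail=4; on 'a' 4→0 → fail=14;  out ∅∪∅=∅
  n13('dcdbad'): parent n12 fail=14; on 'd' 14 → fail=15;  out {4}∪{5}={4,5}

Run:
i=0 'd': node 0→6
i=1 'd': node 6→7
i=2 'c': node 7→8  ** P1@[2:2],P3@[0:2]
i=3 'd': node 8→10 ·f
i=4 'b': node 10→11
i=5 'a': node 11→12
i=6 'd': node 12→13  ** P4@[1:6],P5@[5:6]
i=7 'b': node 13→4 ·f
i=8 'b': node 4→5  ** P2@[7:8]
i=9 'a': node 5→14 ·f
i=10 'd': node 14→15  ** P5@[9:10]
i=11 'd': node 15→7 ·f
i=12 'c': node 7→8  ** P1@[12:12],P3@[10:12]
i=13 'd': node 8→10 ·f
i=14 'b': node 10→11
i=15 'a': node 11→12
i=16 'd': node 12→13  ** P4@[11:16],P5@[15:16]
i=17 'b': node 13→4 ·f
i=18 'd': node 4→6 ·f
i=19 'd': node 6→7
i=20 'c': node 7→8  ** P1@[20:20],P3@[18:20]
i=21 'd': node 8→10 ·f
i=22 'b': node 10→11
i=23 'a': node 11→12
i=24 'd': node 12→13  ** P4@[19:24],P5@[23:24]
i=25 'a': node 13→14 ·f
i=26 'd': node 14→15  ** P5@[25:26]
i=27 'b': node 15→4 ·f
i=28 'd': node 4→6 ·f
i=29 'c': node 6→9  ** P1@[29:29]
i=30 'd': node 9→10
i=31 'b': node 10→11
i=32 'a': node 11→12
i=33 'd': node 12→13  ** P4@[28:33],P5@[32:33]
i=34 'b': node 13→4 ·f
i=35 'b': node 4→5  ** P2@[34:35]
i=36 'd': node 5→6 ·f
i=37 'c': node 6→9  ** P1@[37:37]
i=38 'b': node 9→4 ·f
i=39 'a': node 4→14 ·f
i=40 'd': node 14→15  ** P5@[39:40]
i=41 'b': node 15→4 ·f
i=42 'b': node 4→5  ** P2@[41:42]
i=43 'c': node 5→1 ·f  ** P1@[43:43]
i=44 'c': node 1→1 ·f  ** P1@[44:44]
i=45 'a': node 1→2
i=46 'd': node 2→15 ·f  ** P5@[45:46]
i=47 'b': node 15→4 ·f
i=48 'b': node 4→5  ** P2@[47:48]
i=49 'b': node 5→5 ·f  ** P2@[48:49]
i=50 'b': node 5→5 ·f  ** P2@[49:50]
i=51 'd': node 5→6 ·f
i=52 'd': node 6→7
i=53 'd': node 7→7 ·f
i=54 'c': node 7→8  ** P1@[54:54],P3@[52:54]
i=55 'd': node 8→10 ·f
i=56 'b': node 10→11
i=57 'd': node 11→6 ·f
i=58 'c': node 6→9  ** P1@[58:58]
i=59 'd': node 9→10
i=60 'b': node 10→11

Matches: [[2,1],[2,3],[6,4],[6,5],[8,2],[10,5],[12,1],[12,3],[16,4],[16,5],[20,1],[20,3],[24,4],[24,5],[26,5],[29,1],[33,4],[33,5],[35,2],[37,1],[40,5],[42,2],[43,1],[44,1],[46,5],[48,2],[49,2],[50,2],[54,1],[54,3],[58,1]]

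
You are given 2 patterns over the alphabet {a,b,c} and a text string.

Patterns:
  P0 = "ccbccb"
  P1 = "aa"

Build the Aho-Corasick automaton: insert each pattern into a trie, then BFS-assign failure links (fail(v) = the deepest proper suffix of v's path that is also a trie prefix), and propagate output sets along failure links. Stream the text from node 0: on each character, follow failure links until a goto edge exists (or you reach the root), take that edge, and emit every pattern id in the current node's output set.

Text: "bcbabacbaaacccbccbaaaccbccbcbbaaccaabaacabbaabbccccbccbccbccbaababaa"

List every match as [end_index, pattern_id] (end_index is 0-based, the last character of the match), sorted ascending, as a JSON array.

Build:
Trie nodes:
  0='ε' goto a→7 c→1
  1='c' goto c→2
  2='cc' goto b→3
  3='ccb' goto c→4
  4='ccbc' goto c→5
  5='ccbcc' goto b→6
  6='ccbccb' goto ·  ←P0
  7='a' goto a→8
  8='aa' goto ·  ←P1

Failure links (BFS by depth):
  fail(1) 'c': from fail(0)=0 chase 'c': 0 ⇒ 0;  out=∅∪out(0)=∅
  fail(7) 'a': from fail(0)=0 chase 'a': 0 ⇒ 0;  out=∅∪out(0)=∅
  fail(2) 'cc': from fail(1)=0 chase 'c': 0 ⇒ 1;  out=∅∪out(1)=∅
  fail(8) 'aa': from fail(7)=0 chase 'a': 0 ⇒ 7;  out={1}∪out(7)={1}
  fail(3) 'ccb': from fail(2)=1 chase 'b': 1→0 ⇒ 0;  out=∅∪out(0)=∅
  fail(4) 'ccbc': from fail(3)=0 chase 'c': 0 ⇒ 1;  out=∅∪out(1)=∅
  fail(5) 'ccbcc': from fail(4)=1 chase 'c': 1 ⇒ 2;  out=∅∪out(2)=∅
  fail(6) 'ccbccb': from fail(5)=2 chase 'b': 2 ⇒ 3;  out={0}∪out(3)={0}

Text stream:
pos 0 'b': at 0
pos 1 'c': at 1
pos 2 'b': at 0 (fail-walked)
pos 3 'a': at 7
pos 4 'b': at 0 (fail-walked)
pos 5 'a': at 7
pos 6 'c': at 1 (fail-walked)
pos 7 'b': at 0 (fail-walked)
pos 8 'a': at 7
pos 9 'a': at 8  → match P1@[8:9]
pos 10 'a': at 8 (fail-walked)  → match P1@[9:10]
pos 11 'c': at 1 (fail-walked)
pos 12 'c': at 2
pos 13 'c': at 2 (fail-walked)
pos 14 'b': at 3
pos 15 'c': at 4
pos 16 'c': at 5
pos 17 'b': at 6  → match P0@[12:17]
pos 18 'a': at 7 (fail-walked)
pos 19 'a': at 8  → match P1@[18:19]
pos 20 'a': at 8 (fail-walked)  → match P1@[19:20]
pos 21 'c': at 1 (fail-walked)
pos 22 'c': at 2
pos 23 'b': at 3
pos 24 'c': at 4
pos 25 'c': at 5
pos 26 'b': at 6  → match P0@[21:26]
pos 27 'c': at 4 (fail-walked)
pos 28 'b': at 0 (fail-walked)
pos 29 'b': at 0
pos 30 'a': at 7
pos 31 'a': at 8  → match P1@[30:31]
pos 32 'c': at 1 (fail-walked)
pos 33 'c': at 2
pos 34 'a': at 7 (fail-walked)
pos 35 'a': at 8  → match P1@[34:35]
pos 36 'b': at 0 (fail-walked)
pos 37 'a': at 7
pos 38 'a': at 8  → match P1@[37:38]
pos 39 'c': at 1 (fail-walked)
pos 40 'a': at 7 (fail-walked)
pos 41 'b': at 0 (fail-walked)
pos 42 'b': at 0
pos 43 'a': at 7
pos 44 'a': at 8  → match P1@[43:44]
pos 45 'b': at 0 (fail-walked)
pos 46 'b': at 0
pos 47 'c': at 1
pos 48 'c': at 2
pos 49 'c': at 2 (fail-walked)
pos 50 'c': at 2 (fail-walked)
pos 51 'b': at 3
pos 52 'c': at 4
pos 53 'c': at 5
pos 54 'b': at 6  → match P0@[49:54]
pos 55 'c': at 4 (fail-walked)
pos 56 'c': at 5
pos 57 'b': at 6  → match P0@[52:57]
pos 58 'c': at 4 (fail-walked)
pos 59 'c': at 5
pos 60 'b': at 6  → match P0@[55:60]
pos 61 'a': at 7 (fail-walked)
pos 62 'a': at 8  → match P1@[61:62]
pos 63 'b': at 0 (fail-walked)
pos 64 'a': at 7
pos 65 'b': at 0 (fail-walked)
pos 66 'a': at 7
pos 67 'a': at 8  → match P1@[66:67]

Matches: [[9,1],[10,1],[17,0],[19,1],[20,1],[26,0],[31,1],[35,1],[38,1],[44,1],[54,0],[57,0],[60,0],[62,1],[67,1]]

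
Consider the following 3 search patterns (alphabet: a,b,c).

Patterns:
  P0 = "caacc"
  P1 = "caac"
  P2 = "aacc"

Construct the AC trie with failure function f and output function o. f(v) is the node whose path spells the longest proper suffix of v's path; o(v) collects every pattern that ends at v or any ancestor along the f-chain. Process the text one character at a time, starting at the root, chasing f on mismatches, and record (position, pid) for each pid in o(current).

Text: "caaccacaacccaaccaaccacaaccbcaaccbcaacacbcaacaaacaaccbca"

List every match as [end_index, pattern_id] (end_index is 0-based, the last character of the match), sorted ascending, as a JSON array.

Build automaton:
Trie (insert patterns):
  n0 'ε': a→6 c→1
  n1 'c': a→2
  n2 'ca': a→3
  n3 'caa': c→4
  n4 'caac': c→5  ←P1
  n5 'caacc': ·  ←P0
  n6 'a': a→7
  n7 'aa': c→8
  n8 'aac': c→9
  n9 'aacc': ·  ←P2

Failure links (BFS by depth):
  fail(1) 'c': from fail(0)=0 chase 'c': 0 ⇒ 0;  out=∅∪out(0)=∅
  fail(6) 'a': from fail(0)=0 chase 'a': 0 ⇒ 0;  out=∅∪out(0)=∅
  fail(2) 'ca': from fail(1)=0 chase 'a': 0 ⇒ 6;  out=∅∪out(6)=∅
  fail(7) 'aa': from fail(6)=0 chase 'a': 0 ⇒ 6;  out=∅∪out(6)=∅
  fail(3) 'caa': from fail(2)=6 chase 'a': 6 ⇒ 7;  out=∅∪out(7)=∅
  fail(8) 'aac': from fail(7)=6 chase 'c': 6→0 ⇒ 1;  out=∅∪out(1)=∅
  fail(4) 'caac': from fail(3)=7 chase 'c': 7 ⇒ 8;  out={1}∪out(8)={1}
  fail(9) 'aacc': from fail(8)=1 chase 'c': 1→0 ⇒ 1;  out={2}∪out(1)={2}
  fail(5) 'caacc': from fail(4)=8 chase 'c': 8 ⇒ 9;  out={0}∪out(9)={0,2}

Scan:
[0] read 'c'  n0⇒n1
[1] read 'a'  n1⇒n2
[2] read 'a'  n2⇒n3
[3] read 'c'  n3⇒n4  ** P1@[0:3]
[4] read 'c'  n4⇒n5  ** P0@[0:4],P2@[1:4]
[5] read 'a'  n5⇒n2 (via fail)
[6] read 'c'  n2⇒n1 (via fail)
[7] read 'a'  n1⇒n2
[8] read 'a'  n2⇒n3
[9] read 'c'  n3⇒n4  ** P1@[6:9]
[10] read 'c'  n4⇒n5  ** P0@[6:10],P2@[7:10]
[11] read 'c'  n5⇒n1 (via fail)
[12] read 'a'  n1⇒n2
[13] read 'a'  n2⇒n3
[14] read 'c'  n3⇒n4  ** P1@[11:14]
[15] read 'c'  n4⇒n5  ** P0@[11:15],P2@[12:15]
[16] read 'a'  n5⇒n2 (via fail)
[17] read 'a'  n2⇒n3
[18] read 'c'  n3⇒n4  ** P1@[15:18]
[19] read 'c'  n4⇒n5  ** P0@[15:19],P2@[16:19]
[20] read 'a'  n5⇒n2 (via fail)
[21] read 'c'  n2⇒n1 (via fail)
[22] read 'a'  n1⇒n2
[23] read 'a'  n2⇒n3
[24] read 'c'  n3⇒n4  ** P1@[21:24]
[25] read 'c'  n4⇒n5  ** P0@[21:25],P2@[22:25]
[26] read 'b'  n5⇒n0 (via fail)
[27] read 'c'  n0⇒n1
[28] read 'a'  n1⇒n2
[29] read 'a'  n2⇒n3
[30] read 'c'  n3⇒n4  ** P1@[27:30]
[31] read 'c'  n4⇒n5  ** P0@[27:31],P2@[28:31]
[32] read 'b'  n5⇒n0 (via fail)
[33] read 'c'  n0⇒n1
[34] read 'a'  n1⇒n2
[35] read 'a'  n2⇒n3
[36] read 'c'  n3⇒n4  ** P1@[33:36]
[37] read 'a'  n4⇒n2 (via fail)
[38] read 'c'  n2⇒n1 (via fail)
[39] read 'b'  n1⇒n0 (via fail)
[40] read 'c'  n0⇒n1
[41] read 'a'  n1⇒n2
[42] read 'a'  n2⇒n3
[43] read 'c'  n3⇒n4  ** P1@[40:43]
[44] read 'a'  n4⇒n2 (via fail)
[45] read 'a'  n2⇒n3
[46] read 'a'  n3⇒n7 (via fail)
[47] read 'c'  n7⇒n8
[48] read 'a'  n8⇒n2 (via fail)
[49] read 'a'  n2⇒n3
[50] read 'c'  n3⇒n4  ** P1@[47:50]
[51] read 'c'  n4⇒n5  ** P0@[47:51],P2@[48:51]
[52] read 'b'  n5⇒n0 (via fail)
[53] read 'c'  n0⇒n1
[54] read 'a'  n1⇒n2

All matches (sorted): [[3,1],[4,0],[4,2],[9,1],[10,0],[10,2],[14,1],[15,0],[15,2],[18,1],[19,0],[19,2],[24,1],[25,0],[25,2],[30,1],[31,0],[31,2],[36,1],[43,1],[50,1],[51,0],[51,2]]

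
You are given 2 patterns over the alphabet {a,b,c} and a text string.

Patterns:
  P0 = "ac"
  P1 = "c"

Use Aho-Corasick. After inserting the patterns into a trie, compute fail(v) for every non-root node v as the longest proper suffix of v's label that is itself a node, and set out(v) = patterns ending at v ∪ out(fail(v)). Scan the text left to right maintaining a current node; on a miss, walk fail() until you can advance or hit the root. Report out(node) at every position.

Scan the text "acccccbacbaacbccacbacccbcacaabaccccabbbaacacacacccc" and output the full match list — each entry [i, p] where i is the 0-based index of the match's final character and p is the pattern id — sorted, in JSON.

Construct AC machine:
Trie nodes:
  0='ε' goto a→1 c→3
  1='a' goto c→2
  2='ac' goto ·  ←P0
  3='c' goto ·  ←P1

Failure links (BFS by depth):
  n1('a'): parent n0 fail=0; on 'a' 0 → fail=0;  out ∅∪∅=∅
  n3('c'): parent n0 fail=0; on 'c' 0 → fail=0;  out {1}∪∅={1}
  n2('ac'): parent n1 fail=0; on 'c' 0 → fail=3;  out {0}∪{1}={0,1}

Text stream:
[0] read 'a'  n0⇒n1
[1] read 'c'  n1⇒n2  emit P0@[0:1],P1@[1:1]
[2] read 'c'  n2⇒n3 ·f  emit P1@[2:2]
[3] read 'c'  n3⇒n3 ·f  emit P1@[3:3]
[4] read 'c'  n3⇒n3 ·f  emit P1@[4:4]
[5] read 'c'  n3⇒n3 ·f  emit P1@[5:5]
[6] read 'b'  n3⇒n0 ·f
[7] read 'a'  n0⇒n1
[8] read 'c'  n1⇒n2  emit P0@[7:8],P1@[8:8]
[9] read 'b'  n2⇒n0 ·f
[10] read 'a'  n0⇒n1
[11] read 'a'  n1⇒n1 ·f
[12] read 'c'  n1⇒n2  emit P0@[11:12],P1@[12:12]
[13] read 'b'  n2⇒n0 ·f
[14] read 'c'  n0⇒n3  emit P1@[14:14]
[15] read 'c'  n3⇒n3 ·f  emit P1@[15:15]
[16] read 'a'  n3⇒n1 ·f
[17] read 'c'  n1⇒n2  emit P0@[16:17],P1@[17:17]
[18] read 'b'  n2⇒n0 ·f
[19] read 'a'  n0⇒n1
[20] read 'c'  n1⇒n2  emit P0@[19:20],P1@[20:20]
[21] read 'c'  n2⇒n3 ·f  emit P1@[21:21]
[22] read 'c'  n3⇒n3 ·f  emit P1@[22:22]
[23] read 'b'  n3⇒n0 ·f
[24] read 'c'  n0⇒n3  emit P1@[24:24]
[25] read 'a'  n3⇒n1 ·f
[26] read 'c'  n1⇒n2  emit P0@[25:26],P1@[26:26]
[27] read 'a'  n2⇒n1 ·f
[28] read 'a'  n1⇒n1 ·f
[29] read 'b'  n1⇒n0 ·f
[30] read 'a'  n0⇒n1
[31] read 'c'  n1⇒n2  emit P0@[30:31],P1@[31:31]
[32] read 'c'  n2⇒n3 ·f  emit P1@[32:32]
[33] read 'c'  n3⇒n3 ·f  emit P1@[33:33]
[34] read 'c'  n3⇒n3 ·f  emit P1@[34:34]
[35] read 'a'  n3⇒n1 ·f
[36] read 'b'  n1⇒n0 ·f
[37] read 'b'  n0⇒n0
[38] read 'b'  n0⇒n0
[39] read 'a'  n0⇒n1
[40] read 'a'  n1⇒n1 ·f
[41] read 'c'  n1⇒n2  emit P0@[40:41],P1@[41:41]
[42] read 'a'  n2⇒n1 ·f
[43] read 'c'  n1⇒n2  emit P0@[42:43],P1@[43:43]
[44] read 'a'  n2⇒n1 ·f
[45] read 'c'  n1⇒n2  emit P0@[44:45],P1@[45:45]
[46] read 'a'  n2⇒n1 ·f
[47] read 'c'  n1⇒n2  emit P0@[46:47],P1@[47:47]
[48] read 'c'  n2⇒n3 ·f  emit P1@[48:48]
[49] read 'c'  n3⇒n3 ·f  emit P1@[49:49]
[50] read 'c'  n3⇒n3 ·f  emit P1@[50:50]

All matches (sorted): [[1,0],[1,1],[2,1],[3,1],[4,1],[5,1],[8,0],[8,1],[12,0],[12,1],[14,1],[15,1],[17,0],[17,1],[20,0],[20,1],[21,1],[22,1],[24,1],[26,0],[26,1],[31,0],[31,1],[32,1],[33,1],[34,1],[41,0],[41,1],[43,0],[43,1],[45,0],[45,1],[47,0],[47,1],[48,1],[49,1],[50,1]]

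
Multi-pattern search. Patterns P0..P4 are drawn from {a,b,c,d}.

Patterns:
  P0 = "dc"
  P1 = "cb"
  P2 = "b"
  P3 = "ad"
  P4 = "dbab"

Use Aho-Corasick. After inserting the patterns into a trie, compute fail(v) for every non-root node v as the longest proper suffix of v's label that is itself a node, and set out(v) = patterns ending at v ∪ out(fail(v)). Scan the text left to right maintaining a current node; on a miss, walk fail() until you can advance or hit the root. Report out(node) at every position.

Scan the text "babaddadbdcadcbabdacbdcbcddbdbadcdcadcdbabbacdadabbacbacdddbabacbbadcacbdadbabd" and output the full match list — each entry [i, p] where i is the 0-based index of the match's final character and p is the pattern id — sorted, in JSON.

Build:
Trie (insert patterns):
  0='ε' goto a→6 b→5 c→3 d→1
  1='d' goto b→8 c→2
  2='dc' goto ·  [P0 ends]
  3='c' goto b→4
  4='cb' goto ·  [P1 ends]
  5='b' goto ·  [P2 ends]
  6='a' goto d→7
  7='ad' goto ·  [P3 ends]
  8='db' goto a→9
  9='dba' goto b→10
  10='dbab' goto ·  [P4 ends]

BFS fail/out derivation:
  n1('d'): parent n0 fail=0; on 'd' 0 → fail=0;  out ∅∪∅=∅
  n3('c'): parent n0 fail=0; on 'c' 0 → fail=0;  out ∅∪∅=∅
  n5('b'): parent n0 fail=0; on 'b' 0 → fail=0;  out {2}∪∅={2}
  n6('a'): parent n0 fail=0; on 'a' 0 → fail=0;  out ∅∪∅=∅
  n2('dc'): parent n1 fail=0; on 'c' 0 → fail=3;  out {0}∪∅={0}
  n4('cb'): parent n3 fail=0; on 'b' 0 → fail=5;  out {1}∪{2}={1,2}
  n7('ad'): parent n6 fail=0; on 'd' 0 → fail=1;  out {3}∪∅={3}
  n8('db'): parent n1 fail=0; on 'b' 0 → fail=5;  out ∅∪{2}={2}
  n9('dba'): parent n8 fail=5; on 'a' 5→0 → fail=6;  out ∅∪∅=∅
  n10('dbab'): parent n9 fail=6; on 'b' 6→0 → fail=5;  out {4}∪{2}={2,4}

Text stream:
pos 0 'b': at 5  ** P2@[0:0]
pos 1 'a': at 6 (via fail)
pos 2 'b': at 5 (via fail)  ** P2@[2:2]
pos 3 'a': at 6 (via fail)
pos 4 'd': at 7  ** P3@[3:4]
pos 5 'd': at 1 (via fail)
pos 6 'a': at 6 (via fail)
pos 7 'd': at 7  ** P3@[6:7]
pos 8 'b': at 8 (via fail)  ** P2@[8:8]
pos 9 'd': at 1 (via fail)
pos 10 'c': at 2  ** P0@[9:10]
pos 11 'a': at 6 (via fail)
pos 12 'd': at 7  ** P3@[11:12]
pos 13 'c': at 2 (via fail)  ** P0@[12:13]
pos 14 'b': at 4 (via fail)  ** P1@[13:14],P2@[14:14]
pos 15 'a': at 6 (via fail)
pos 16 'b': at 5 (via fail)  ** P2@[16:16]
pos 17 'd': at 1 (via fail)
pos 18 'a': at 6 (via fail)
pos 19 'c': at 3 (via fail)
pos 20 'b': at 4  ** P1@[19:20],P2@[20:20]
pos 21 'd': at 1 (via fail)
pos 22 'c': at 2  ** P0@[21:22]
pos 23 'b': at 4 (via fail)  ** P1@[22:23],P2@[23:23]
pos 24 'c': at 3 (via fail)
pos 25 'd': at 1 (via fail)
pos 26 'd': at 1 (via fail)
pos 27 'b': at 8  ** P2@[27:27]
pos 28 'd': at 1 (via fail)
pos 29 'b': at 8  ** P2@[29:29]
pos 30 'a': at 9
pos 31 'd': at 7 (via fail)  ** P3@[30:31]
pos 32 'c': at 2 (via fail)  ** P0@[31:32]
pos 33 'd': at 1 (via fail)
pos 34 'c': at 2  ** P0@[33:34]
pos 35 'a': at 6 (via fail)
pos 36 'd': at 7  ** P3@[35:36]
pos 37 'c': at 2 (via fail)  ** P0@[36:37]
pos 38 'd': at 1 (via fail)
pos 39 'b': at 8  ** P2@[39:39]
pos 40 'a': at 9
pos 41 'b': at 10  ** P2@[41:41],P4@[38:41]
pos 42 'b': at 5 (via fail)  ** P2@[42:42]
pos 43 'a': at 6 (via fail)
pos 44 'c': at 3 (via fail)
pos 45 'd': at 1 (via fail)
pos 46 'a': at 6 (via fail)
pos 47 'd': at 7  ** P3@[46:47]
pos 48 'a': at 6 (via fail)
pos 49 'b': at 5 (via fail)  ** P2@[49:49]
pos 50 'b': at 5 (via fail)  ** P2@[50:50]
pos 51 'a': at 6 (via fail)
pos 52 'c': at 3 (via fail)
pos 53 'b': at 4  ** P1@[52:53],P2@[53:53]
pos 54 'a': at 6 (via fail)
pos 55 'c': at 3 (via fail)
pos 56 'd': at 1 (via fail)
pos 57 'd': at 1 (via fail)
pos 58 'd': at 1 (via fail)
pos 59 'b': at 8  ** P2@[59:59]
pos 60 'a': at 9
pos 61 'b': at 10  ** P2@[61:61],P4@[58:61]
pos 62 'a': at 6 (via fail)
pos 63 'c': at 3 (via fail)
pos 64 'b': at 4  ** P1@[63:64],P2@[64:64]
pos 65 'b': at 5 (via fail)  ** P2@[65:65]
pos 66 'a': at 6 (via fail)
pos 67 'd': at 7  ** P3@[66:67]
pos 68 'c': at 2 (via fail)  ** P0@[67:68]
pos 69 'a': at 6 (via fail)
pos 70 'c': at 3 (via fail)
pos 71 'b': at 4  ** P1@[70:71],P2@[71:71]
pos 72 'd': at 1 (via fail)
pos 73 'a': at 6 (via fail)
pos 74 'd': at 7  ** P3@[73:74]
pos 75 'b': at 8 (via fail)  ** P2@[75:75]
pos 76 'a': at 9
pos 77 'b': at 10  ** P2@[77:77],P4@[74:77]
pos 78 'd': at 1 (via fail)

Result: [[0,2],[2,2],[4,3],[7,3],[8,2],[10,0],[12,3],[13,0],[14,1],[14,2],[16,2],[20,1],[20,2],[22,0],[23,1],[23,2],[27,2],[29,2],[31,3],[32,0],[34,0],[36,3],[37,0],[39,2],[41,2],[41,4],[42,2],[47,3],[49,2],[50,2],[53,1],[53,2],[59,2],[61,2],[61,4],[64,1],[64,2],[65,2],[67,3],[68,0],[71,1],[71,2],[74,3],[75,2],[77,2],[77,4]]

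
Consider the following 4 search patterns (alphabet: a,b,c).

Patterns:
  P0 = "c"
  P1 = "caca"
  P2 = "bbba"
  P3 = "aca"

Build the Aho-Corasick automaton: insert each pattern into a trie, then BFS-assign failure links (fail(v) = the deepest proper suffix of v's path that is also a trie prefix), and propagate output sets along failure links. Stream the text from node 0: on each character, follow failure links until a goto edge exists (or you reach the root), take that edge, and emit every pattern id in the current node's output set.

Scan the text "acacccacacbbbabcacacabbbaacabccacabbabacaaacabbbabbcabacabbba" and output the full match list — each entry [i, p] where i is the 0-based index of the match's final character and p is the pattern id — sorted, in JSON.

Build:
Trie (insert patterns):
  n0 'ε': a→9 b→5 c→1
  n1 'c': a→2  ←P0
  n2 'ca': c→3
  n3 'cac': a→4
  n4 'caca': ·  ←P1
  n5 'b': b→6
  n6 'bb': b→7
  n7 'bbb': a→8
  n8 'bbba': ·  ←P2
  n9 'a': c→10
  n10 'ac': a→11
  n11 'aca': ·  ←P3

BFS fail/out derivation:
  fail(1) 'c': from fail(0)=0 chase 'c': 0 ⇒ 0;  out={0}∪out(0)={0}
  fail(5) 'b': from fail(0)=0 chase 'b': 0 ⇒ 0;  out=∅∪out(0)=∅
  fail(9) 'a': from fail(0)=0 chase 'a': 0 ⇒ 0;  out=∅∪out(0)=∅
  fail(2) 'ca': from fail(1)=0 chase 'a': 0 ⇒ 9;  out=∅∪out(9)=∅
  fail(6) 'bb': from fail(5)=0 chase 'b': 0 ⇒ 5;  out=∅∪out(5)=∅
  fail(10) 'ac': from fail(9)=0 chase 'c': 0 ⇒ 1;  out=∅∪out(1)={0}
  fail(3) 'cac': from fail(2)=9 chase 'c': 9 ⇒ 10;  out=∅∪out(10)={0}
  fail(7) 'bbb': from fail(6)=5 chase 'b': 5 ⇒ 6;  out=∅∪out(6)=∅
  fail(11) 'aca': from fail(10)=1 chase 'a': 1 ⇒ 2;  out={3}∪out(2)={3}
  fail(4) 'caca': from fail(3)=10 chase 'a': 10 ⇒ 11;  out={1}∪out(11)={1,3}
  fail(8) 'bbba': from fail(7)=6 chase 'a': 6→5→0 ⇒ 9;  out={2}∪out(9)={2}

Run:
i=0 'a': node 0→9
i=1 'c': node 9→10  ** P0@[1:1]
i=2 'a': node 10→11  ** P3@[0:2]
i=3 'c': node 11→3 ·f  ** P0@[3:3]
i=4 'c': node 3→1 ·f  ** P0@[4:4]
i=5 'c': node 1→1 ·f  ** P0@[5:5]
i=6 'a': node 1→2
i=7 'c': node 2→3  ** P0@[7:7]
i=8 'a': node 3→4  ** P1@[5:8],P3@[6:8]
i=9 'c': node 4→3 ·f  ** P0@[9:9]
i=10 'b': node 3→5 ·f
i=11 'b': node 5→6
i=12 'b': node 6→7
i=13 'a': node 7→8  ** P2@[10:13]
i=14 'b': node 8→5 ·f
i=15 'c': node 5→1 ·f  ** P0@[15:15]
i=16 'a': node 1→2
i=17 'c': node 2→3  ** P0@[17:17]
i=18 'a': node 3→4  ** P1@[15:18],P3@[16:18]
i=19 'c': node 4→3 ·f  ** P0@[19:19]
i=20 'a': node 3→4  ** P1@[17:20],P3@[18:20]
i=21 'b': node 4→5 ·f
i=22 'b': node 5→6
i=23 'b': node 6→7
i=24 'a': node 7→8  ** P2@[21:24]
i=25 'a': node 8→9 ·f
i=26 'c': node 9→10  ** P0@[26:26]
i=27 'a': node 10→11  ** P3@[25:27]
i=28 'b': node 11→5 ·f
i=29 'c': node 5→1 ·f  ** P0@[29:29]
i=30 'c': node 1→1 ·f  ** P0@[30:30]
i=31 'a': node 1→2
i=32 'c': node 2→3  ** P0@[32:32]
i=33 'a': node 3→4  ** P1@[30:33],P3@[31:33]
i=34 'b': node 4→5 ·f
i=35 'b': node 5→6
i=36 'a': node 6→9 ·f
i=37 'b': node 9→5 ·f
i=38 'a': node 5→9 ·f
i=39 'c': node 9→10  ** P0@[39:39]
i=40 'a': node 10→11  ** P3@[38:40]
i=41 'a': node 11→9 ·f
i=42 'a': node 9→9 ·f
i=43 'c': node 9→10  ** P0@[43:43]
i=44 'a': node 10→11  ** P3@[42:44]
i=45 'b': node 11→5 ·f
i=46 'b': node 5→6
i=47 'b': node 6→7
i=48 'a': node 7→8  ** P2@[45:48]
i=49 'b': node 8→5 ·f
i=50 'b': node 5→6
i=51 'c': node 6→1 ·f  ** P0@[51:51]
i=52 'a': node 1→2
i=53 'b': node 2→5 ·f
i=54 'a': node 5→9 ·f
i=55 'c': node 9→10  ** P0@[55:55]
i=56 'a': node 10→11  ** P3@[54:56]
i=57 'b': node 11→5 ·f
i=58 'b': node 5→6
i=59 'b': node 6→7
i=60 'a': node 7→8  ** P2@[57:60]

All matches (sorted): [[1,0],[2,3],[3,0],[4,0],[5,0],[7,0],[8,1],[8,3],[9,0],[13,2],[15,0],[17,0],[18,1],[18,3],[19,0],[20,1],[20,3],[24,2],[26,0],[27,3],[29,0],[30,0],[32,0],[33,1],[33,3],[39,0],[40,3],[43,0],[44,3],[48,2],[51,0],[55,0],[56,3],[60,2]]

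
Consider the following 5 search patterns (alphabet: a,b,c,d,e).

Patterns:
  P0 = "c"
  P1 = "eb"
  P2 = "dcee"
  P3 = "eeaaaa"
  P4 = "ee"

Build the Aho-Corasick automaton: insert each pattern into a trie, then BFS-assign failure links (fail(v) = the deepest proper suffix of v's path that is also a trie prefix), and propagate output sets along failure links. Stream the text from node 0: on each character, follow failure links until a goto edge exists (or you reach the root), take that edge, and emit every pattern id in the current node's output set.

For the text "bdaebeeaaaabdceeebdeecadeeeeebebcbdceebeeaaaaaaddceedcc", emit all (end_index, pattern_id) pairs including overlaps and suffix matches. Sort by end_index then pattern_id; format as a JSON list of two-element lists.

Build:
Trie (insert patterns):
  n0 'ε': c→1 d→4 e→2
  n1 'c': ·  [P0 ends]
  n2 'e': b→3 e→8
  n3 'eb': ·  [P1 ends]
  n4 'd': c→5
  n5 'dc': e→6
  n6 'dce': e→7
  n7 'dcee': ·  [P2 ends]
  n8 'ee': a→9  [P4 ends]
  n9 'eea': a→10
  n10 'eeaa': a→11
  n11 'eeaaa': a→12
  n12 'eeaaaa': ·  [P3 ends]

BFS fail/out derivation:
  n1('c'): parent n0 fail=0; on 'c' 0 → fail=0;  out {0}∪∅={0}
  n2('e'): parent n0 fail=0; on 'e' 0 → fail=0;  out ∅∪∅=∅
  n4('d'): parent n0 fail=0; on 'd' 0 → fail=0;  out ∅∪∅=∅
  n3('eb'): parent n2 fail=0; on 'b' 0 → fail=0;  out {1}∪∅={1}
  n5('dc'): parent n4 fail=0; on 'c' 0 → fail=1;  out ∅∪{0}={0}
  n8('ee'): parent n2 fail=0; on 'e' 0 → fail=2;  out {4}∪∅={4}
  n6('dce'): parent n5 fail=1; on 'e' 1→0 → fail=2;  out ∅∪∅=∅
  n9('eea'): parent n8 fail=2; on 'a' 2→0 → fail=0;  out ∅∪∅=∅
  n7('dcee'): parent n6 fail=2; on 'e' 2 → fail=8;  out {2}∪{4}={2,4}
  n10('eeaa'): parent n9 fail=0; on 'a' 0 → fail=0;  out ∅∪∅=∅
  n11('eeaaa'): parent n10 fail=0; on 'a' 0 → fail=0;  out ∅∪∅=∅
  n12('eeaaaa'): parent n11 fail=0; on 'a' 0 → fail=0;  out {3}∪∅={3}

Text stream:
[0] read 'b'  n0⇒n0
[1] read 'd'  n0⇒n4
[2] read 'a'  n4⇒n0 (fail-walked)
[3] read 'e'  n0⇒n2
[4] read 'b'  n2⇒n3  emit P1@[3:4]
[5] read 'e'  n3⇒n2 (fail-walked)
[6] read 'e'  n2⇒n8  emit P4@[5:6]
[7] read 'a'  n8⇒n9
[8] read 'a'  n9⇒n10
[9] read 'a'  n10⇒n11
[10] read 'a'  n11⇒n12  emit P3@[5:10]
[11] read 'b'  n12⇒n0 (fail-walked)
[12] read 'd'  n0⇒n4
[13] read 'c'  n4⇒n5  emit P0@[13:13]
[14] read 'e'  n5⇒n6
[15] read 'e'  n6⇒n7  emit P2@[12:15],P4@[14:15]
[16] read 'e'  n7⇒n8 (fail-walked)  emit P4@[15:16]
[17] read 'b'  n8⇒n3 (fail-walked)  emit P1@[16:17]
[18] read 'd'  n3⇒n4 (fail-walked)
[19] read 'e'  n4⇒n2 (fail-walked)
[20] read 'e'  n2⇒n8  emit P4@[19:20]
[21] read 'c'  n8⇒n1 (fail-walked)  emit P0@[21:21]
[22] read 'a'  n1⇒n0 (fail-walked)
[23] read 'd'  n0⇒n4
[24] read 'e'  n4⇒n2 (fail-walked)
[25] read 'e'  n2⇒n8  emit P4@[24:25]
[26] read 'e'  n8⇒n8 (fail-walked)  emit P4@[25:26]
[27] read 'e'  n8⇒n8 (fail-walked)  emit P4@[26:27]
[28] read 'e'  n8⇒n8 (fail-walked)  emit P4@[27:28]
[29] read 'b'  n8⇒n3 (fail-walked)  emit P1@[28:29]
[30] read 'e'  n3⇒n2 (fail-walked)
[31] read 'b'  n2⇒n3  emit P1@[30:31]
[32] read 'c'  n3⇒n1 (fail-walked)  emit P0@[32:32]
[33] read 'b'  n1⇒n0 (fail-walked)
[34] read 'd'  n0⇒n4
[35] read 'c'  n4⇒n5  emit P0@[35:35]
[36] read 'e'  n5⇒n6
[37] read 'e'  n6⇒n7  emit P2@[34:37],P4@[36:37]
[38] read 'b'  n7⇒n3 (fail-walked)  emit P1@[37:38]
[39] read 'e'  n3⇒n2 (fail-walked)
[40] read 'e'  n2⇒n8  emit P4@[39:40]
[41] read 'a'  n8⇒n9
[42] read 'a'  n9⇒n10
[43] read 'a'  n10⇒n11
[44] read 'a'  n11⇒n12  emit P3@[39:44]
[45] read 'a'  n12⇒n0 (fail-walked)
[46] read 'a'  n0⇒n0
[47] read 'd'  n0⇒n4
[48] read 'd'  n4⇒n4 (fail-walked)
[49] read 'c'  n4⇒n5  emit P0@[49:49]
[50] read 'e'  n5⇒n6
[51] read 'e'  n6⇒n7  emit P2@[48:51],P4@[50:51]
[52] read 'd'  n7⇒n4 (fail-walked)
[53] read 'c'  n4⇒n5  emit P0@[53:53]
[54] read 'c'  n5⇒n1 (fail-walked)  emit P0@[54:54]

All matches (sorted): [[4,1],[6,4],[10,3],[13,0],[15,2],[15,4],[16,4],[17,1],[20,4],[21,0],[25,4],[26,4],[27,4],[28,4],[29,1],[31,1],[32,0],[35,0],[37,2],[37,4],[38,1],[40,4],[44,3],[49,0],[51,2],[51,4],[53,0],[54,0]]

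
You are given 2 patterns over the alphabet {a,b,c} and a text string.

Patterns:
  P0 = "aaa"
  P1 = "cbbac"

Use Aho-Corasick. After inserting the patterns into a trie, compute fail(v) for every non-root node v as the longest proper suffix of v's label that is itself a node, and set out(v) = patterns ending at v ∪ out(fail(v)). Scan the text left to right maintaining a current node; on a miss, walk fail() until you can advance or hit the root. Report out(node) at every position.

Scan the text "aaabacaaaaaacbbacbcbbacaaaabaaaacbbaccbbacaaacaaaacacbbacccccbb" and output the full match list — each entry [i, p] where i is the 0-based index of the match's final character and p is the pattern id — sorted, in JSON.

Build automaton:
Trie (insert patterns):
  0='ε' goto a→1 c→4
  1='a' goto a→2
  2='aa' goto a→3
  3='aaa' goto ·  [P0 ends]
  4='c' goto b→5
  5='cb' goto b→6
  6='cbb' goto a→7
  7='cbba' goto c→8
  8='cbbac' goto ·  [P1 ends]

Failure links (BFS by depth):
  n1('a'): parent n0 fail=0; on 'a' 0 → fail=0;  out ∅∪∅=∅
  n4('c'): parent n0 fail=0; on 'c' 0 → fail=0;  out ∅∪∅=∅
  n2('aa'): parent n1 fail=0; on 'a' 0 → fail=1;  out ∅∪∅=∅
  n5('cb'): parent n4 fail=0; on 'b' 0 → fail=0;  out ∅∪∅=∅
  n3('aaa'): parent n2 fail=1; on 'a' 1 → fail=2;  out {0}∪∅={0}
  n6('cbb'): parent n5 fail=0; on 'b' 0 → fail=0;  out ∅∪∅=∅
  n7('cbba'): parent n6 fail=0; on 'a' 0 → fail=1;  out ∅∪∅=∅
  n8('cbbac'): parent n7 fail=1; on 'c' 1→0 → fail=4;  out {1}∪∅={1}

Text stream:
pos 0 'a': at 1
pos 1 'a': at 2
pos 2 'a': at 3  ** P0@[0:2]
pos 3 'b': at 0 (via fail)
pos 4 'a': at 1
pos 5 'c': at 4 (via fail)
pos 6 'a': at 1 (via fail)
pos 7 'a': at 2
pos 8 'a': at 3  ** P0@[6:8]
pos 9 'a': at 3 (via fail)  ** P0@[7:9]
pos 10 'a': at 3 (via fail)  ** P0@[8:10]
pos 11 'a': at 3 (via fail)  ** P0@[9:11]
pos 12 'c': at 4 (via fail)
pos 13 'b': at 5
pos 14 'b': at 6
pos 15 'a': at 7
pos 16 'c': at 8  ** P1@[12:16]
pos 17 'b': at 5 (via fail)
pos 18 'c': at 4 (via fail)
pos 19 'b': at 5
pos 20 'b': at 6
pos 21 'a': at 7
pos 22 'c': at 8  ** P1@[18:22]
pos 23 'a': at 1 (via fail)
pos 24 'a': at 2
pos 25 'a': at 3  ** P0@[23:25]
pos 26 'a': at 3 (via fail)  ** P0@[24:26]
pos 27 'b': at 0 (via fail)
pos 28 'a': at 1
pos 29 'a': at 2
pos 30 'a': at 3  ** P0@[28:30]
pos 31 'a': at 3 (via fail)  ** P0@[29:31]
pos 32 'c': at 4 (via fail)
pos 33 'b': at 5
pos 34 'b': at 6
pos 35 'a': at 7
pos 36 'c': at 8  ** P1@[32:36]
pos 37 'c': at 4 (via fail)
pos 38 'b': at 5
pos 39 'b': at 6
pos 40 'a': at 7
pos 41 'c': at 8  ** P1@[37:41]
pos 42 'a': at 1 (via fail)
pos 43 'a': at 2
pos 44 'a': at 3  ** P0@[42:44]
pos 45 'c': at 4 (via fail)
pos 46 'a': at 1 (via fail)
pos 47 'a': at 2
pos 48 'a': at 3  ** P0@[46:48]
pos 49 'a': at 3 (via fail)  ** P0@[47:49]
pos 50 'c': at 4 (via fail)
pos 51 'a': at 1 (via fail)
pos 52 'c': at 4 (via fail)
pos 53 'b': at 5
pos 54 'b': at 6
pos 55 'a': at 7
pos 56 'c': at 8  ** P1@[52:56]
pos 57 'c': at 4 (via fail)
pos 58 'c': at 4 (via fail)
pos 59 'c': at 4 (via fail)
pos 60 'c': at 4 (via fail)
pos 61 'b': at 5
pos 62 'b': at 6

All matches (sorted): [[2,0],[8,0],[9,0],[10,0],[11,0],[16,1],[22,1],[25,0],[26,0],[30,0],[31,0],[36,1],[41,1],[44,0],[48,0],[49,0],[56,1]]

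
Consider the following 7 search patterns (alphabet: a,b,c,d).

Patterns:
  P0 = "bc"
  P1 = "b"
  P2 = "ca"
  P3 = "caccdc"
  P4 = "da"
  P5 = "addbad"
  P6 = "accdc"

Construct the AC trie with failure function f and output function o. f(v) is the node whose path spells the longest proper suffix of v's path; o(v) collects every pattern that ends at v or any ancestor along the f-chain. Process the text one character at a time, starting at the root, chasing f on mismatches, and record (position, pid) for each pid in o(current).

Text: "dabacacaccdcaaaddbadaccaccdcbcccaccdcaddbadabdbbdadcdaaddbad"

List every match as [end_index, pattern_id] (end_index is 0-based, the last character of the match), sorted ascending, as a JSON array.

Build:
Trie (insert patterns):
  0='ε' goto a→11 b→1 c→3 d→9
  1='b' goto c→2  [P1 ends]
  2='bc' goto ·  [P0 ends]
  3='c' goto a→4
  4='ca' goto c→5  [P2 ends]
  5='cac' goto c→6
  6='cacc' goto d→7
  7='caccd' goto c→8
  8='caccdc' goto ·  [P3 ends]
  9='d' goto a→10
  10='da' goto ·  [P4 ends]
  11='a' goto c→17 d→12
  12='ad' goto d→13
  13='add' goto b→14
  14='addb' goto a→15
  15='addba' goto d→16
  16='addbad' goto ·  [P5 ends]
  17='ac' goto c→18
  18='acc' goto d→19
  19='accd' goto c→20
  20='accdc' goto ·  [P6 ends]

Failure links (BFS by depth):
  n1('b'): parent n0 fail=0; on 'b' 0 → fail=0;  out {1}∪∅={1}
  n3('c'): parent n0 fail=0; on 'c' 0 → fail=0;  out ∅∪∅=∅
  n9('d'): parent n0 fail=0; on 'd' 0 → fail=0;  out ∅∪∅=∅
  n11('a'): parent n0 fail=0; on 'a' 0 → fail=0;  out ∅∪∅=∅
  n2('bc'): parent n1 fail=0; on 'c' 0 → fail=3;  out {0}∪∅={0}
  n4('ca'): parent n3 fail=0; on 'a' 0 → fail=11;  out {2}∪∅={2}
  n10('da'): parent n9 fail=0; on 'a' 0 → fail=11;  out {4}∪∅={4}
  n12('ad'): parent n11 fail=0; on 'd' 0 → fail=9;  out ∅∪∅=∅
  n17('ac'): parent n11 fail=0; on 'c' 0 → fail=3;  out ∅∪∅=∅
  n5('cac'): parent n4 fail=11; on 'c' 11 → fail=17;  out ∅∪∅=∅
  n13('add'): parent n12 fail=9; on 'd' 9→0 → fail=9;  out ∅∪∅=∅
  n18('acc'): parent n17 fail=3; on 'c' 3→0 → fail=3;  out ∅∪∅=∅
  n6('cacc'): parent n5 fail=17; on 'c' 17 → fail=18;  out ∅∪∅=∅
  n14('addb'): parent n13 fail=9; on 'b' 9→0 → fail=1;  out ∅∪{1}={1}
  n19('accd'): parent n18 fail=3; on 'd' 3→0 → fail=9;  out ∅∪∅=∅
  n7('caccd'): parent n6 fail=18; on 'd' 18 → fail=19;  out ∅∪∅=∅
  n15('addba'): parent n14 fail=1; on 'a' 1→0 → fail=11;  out ∅∪∅=∅
  n20('accdc'): parent n19 fail=9; on 'c' 9→0 → fail=3;  out {6}∪∅={6}
  n8('caccdc'): parent n7 fail=19; on 'c' 19 → fail=20;  out {3}∪{6}={3,6}
  n16('addbad'): parent n15 fail=11; on 'd' 11 → fail=12;  out {5}∪∅={5}

Text stream:
i=0 'd': node 0→9
i=1 'a': node 9→10  emit P4@[0:1]
i=2 'b': node 10→1 (fail-walked)  emit P1@[2:2]
i=3 'a': node 1→11 (fail-walked)
i=4 'c': node 11→17
i=5 'a': node 17→4 (fail-walked)  emit P2@[4:5]
i=6 'c': node 4→5
i=7 'a': node 5→4 (fail-walked)  emit P2@[6:7]
i=8 'c': node 4→5
i=9 'c': node 5→6
i=10 'd': node 6→7
i=11 'c': node 7→8  emit P3@[6:11],P6@[7:11]
i=12 'a': node 8→4 (fail-walked)  emit P2@[11:12]
i=13 'a': node 4→11 (fail-walked)
i=14 'a': node 11→11 (fail-walked)
i=15 'd': node 11→12
i=16 'd': node 12→13
i=17 'b': node 13→14  emit P1@[17:17]
i=18 'a': node 14→15
i=19 'd': node 15→16  emit P5@[14:19]
i=20 'a': node 16→10 (fail-walked)  emit P4@[19:20]
i=21 'c': node 10→17 (fail-walked)
i=22 'c': node 17→18
i=23 'a': node 18→4 (fail-walked)  emit P2@[22:23]
i=24 'c': node 4→5
i=25 'c': node 5→6
i=26 'd': node 6→7
i=27 'c': node 7→8  emit P3@[22:27],P6@[23:27]
i=28 'b': node 8→1 (fail-walked)  emit P1@[28:28]
i=29 'c': node 1→2  emit P0@[28:29]
i=30 'c': node 2→3 (fail-walked)
i=31 'c': node 3→3 (fail-walked)
i=32 'a': node 3→4  emit P2@[31:32]
i=33 'c': node 4→5
i=34 'c': node 5→6
i=35 'd': node 6→7
i=36 'c': node 7→8  emit P3@[31:36],P6@[32:36]
i=37 'a': node 8→4 (fail-walked)  emit P2@[36:37]
i=38 'd': node 4→12 (fail-walked)
i=39 'd': node 12→13
i=40 'b': node 13→14  emit P1@[40:40]
i=41 'a': node 14→15
i=42 'd': node 15→16  emit P5@[37:42]
i=43 'a': node 16→10 (fail-walked)  emit P4@[42:43]
i=44 'b': node 10→1 (fail-walked)  emit P1@[44:44]
i=45 'd': node 1→9 (fail-walked)
i=46 'b': node 9→1 (fail-walked)  emit P1@[46:46]
i=47 'b': node 1→1 (fail-walked)  emit P1@[47:47]
i=48 'd': node 1→9 (fail-walked)
i=49 'a': node 9→10  emit P4@[48:49]
i=50 'd': node 10→12 (fail-walked)
i=51 'c': node 12→3 (fail-walked)
i=52 'd': node 3→9 (fail-walked)
i=53 'a': node 9→10  emit P4@[52:53]
i=54 'a': node 10→11 (fail-walked)
i=55 'd': node 11→12
i=56 'd': node 12→13
i=57 'b': node 13→14  emit P1@[57:57]
i=58 'a': node 14→15
i=59 'd': node 15→16  emit P5@[54:59]

Matches: [[1,4],[2,1],[5,2],[7,2],[11,3],[11,6],[12,2],[17,1],[19,5],[20,4],[23,2],[27,3],[27,6],[28,1],[29,0],[32,2],[36,3],[36,6],[37,2],[40,1],[42,5],[43,4],[44,1],[46,1],[47,1],[49,4],[53,4],[57,1],[59,5]]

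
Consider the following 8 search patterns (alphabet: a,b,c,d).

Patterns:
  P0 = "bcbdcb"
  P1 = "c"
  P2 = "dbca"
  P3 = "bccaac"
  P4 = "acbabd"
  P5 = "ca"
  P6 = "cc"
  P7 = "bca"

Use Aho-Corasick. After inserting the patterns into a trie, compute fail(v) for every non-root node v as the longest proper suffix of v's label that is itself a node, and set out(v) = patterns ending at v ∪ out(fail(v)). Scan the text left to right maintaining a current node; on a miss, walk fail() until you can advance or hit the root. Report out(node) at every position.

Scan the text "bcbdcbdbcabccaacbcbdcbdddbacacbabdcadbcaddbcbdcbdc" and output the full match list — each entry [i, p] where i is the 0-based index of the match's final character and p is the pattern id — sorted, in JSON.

Construct AC machine:
Trie nodes:
  0='ε' goto a→16 b→1 c→7 d→8
  1='b' goto c→2
  2='bc' goto a→24 b→3 c→12
  3='bcb' goto d→4
  4='bcbd' goto c→5
  5='bcbdc' goto b→6
  6='bcbdcb' goto ·  ←P0
  7='c' goto a→22 c→23  ←P1
  8='d' goto b→9
  9='db' goto c→10
  10='dbc' goto a→11
  11='dbca' goto ·  ←P2
  12='bcc' goto a→13
  13='bcca' goto a→14
  14='bccaa' goto c→15
  15='bccaac' goto ·  ←P3
  16='a' goto c→17
  17='ac' goto b→18
  18='acb' goto a→19
  19='acba' goto b→20
  20='acbab' goto d→21
  21='acbabd' goto ·  ←P4
  22='ca' goto ·  ←P5
  23='cc' goto ·  ←P6
  24='bca' goto ·  ←P7

BFS fail/out derivation:
  fail(1) 'b': from fail(0)=0 chase 'b': 0 ⇒ 0;  out=∅∪out(0)=∅
  fail(7) 'c': from fail(0)=0 chase 'c': 0 ⇒ 0;  out={1}∪out(0)={1}
  fail(8) 'd': from fail(0)=0 chase 'd': 0 ⇒ 0;  out=∅∪out(0)=∅
  fail(16) 'a': from fail(0)=0 chase 'a': 0 ⇒ 0;  out=∅∪out(0)=∅
  fail(2) 'bc': from fail(1)=0 chase 'c': 0 ⇒ 7;  out=∅∪out(7)={1}
  fail(9) 'db': from fail(8)=0 chase 'b': 0 ⇒ 1;  out=∅∪out(1)=∅
  fail(17) 'ac': from fail(16)=0 chase 'c': 0 ⇒ 7;  out=∅∪out(7)={1}
  fail(22) 'ca': from fail(7)=0 chase 'a': 0 ⇒ 16;  out={5}∪out(16)={5}
  fail(23) 'cc': from fail(7)=0 chase 'c': 0 ⇒ 7;  out={6}∪out(7)={1,6}
  fail(3) 'bcb': from fail(2)=7 chase 'b': 7→0 ⇒ 1;  out=∅∪out(1)=∅
  fail(10) 'dbc': from fail(9)=1 chase 'c': 1 ⇒ 2;  out=∅∪out(2)={1}
  fail(12) 'bcc': from fail(2)=7 chase 'c': 7 ⇒ 23;  out=∅∪out(23)={1,6}
  fail(18) 'acb': from fail(17)=7 chase 'b': 7→0 ⇒ 1;  out=∅∪out(1)=∅
  fail(24) 'bca': from fail(2)=7 chase 'a': 7 ⇒ 22;  out={7}∪out(22)={5,7}
  fail(4) 'bcbd': from fail(3)=1 chase 'd': 1→0 ⇒ 8;  out=∅∪out(8)=∅
  fail(11) 'dbca': from fail(10)=2 chase 'a': 2 ⇒ 24;  out={2}∪out(24)={2,5,7}
  fail(13) 'bcca': from fail(12)=23 chase 'a': 23→7 ⇒ 22;  out=∅∪out(22)={5}
  fail(19) 'acba': from fail(18)=1 chase 'a': 1→0 ⇒ 16;  out=∅∪out(16)=∅
  fail(5) 'bcbdc': from fail(4)=8 chase 'c': 8→0 ⇒ 7;  out=∅∪out(7)={1}
  fail(14) 'bccaa': from fail(13)=22 chase 'a': 22→16→0 ⇒ 16;  out=∅∪out(16)=∅
  fail(20) 'acbab': from fail(19)=16 chase 'b': 16→0 ⇒ 1;  out=∅∪out(1)=∅
  fail(6) 'bcbdcb': from fail(5)=7 chase 'b': 7→0 ⇒ 1;  out={0}∪out(1)={0}
  fail(15) 'bccaac': from fail(14)=16 chase 'c': 16 ⇒ 17;  out={3}∪out(17)={1,3}
  fail(21) 'acbabd': from fail(20)=1 chase 'd': 1→0 ⇒ 8;  out={4}∪out(8)={4}

Scan:
[0] read 'b'  n0⇒n1
[1] read 'c'  n1⇒n2  → match P1@[1:1]
[2] read 'b'  n2⇒n3
[3] read 'd'  n3⇒n4
[4] read 'c'  n4⇒n5  → match P1@[4:4]
[5] read 'b'  n5⇒n6  → match P0@[0:5]
[6] read 'd'  n6⇒n8 (fail-walked)
[7] read 'b'  n8⇒n9
[8] read 'c'  n9⇒n10  → match P1@[8:8]
[9] read 'a'  n10⇒n11  → match P2@[6:9],P5@[8:9],P7@[7:9]
[10] read 'b'  n11⇒n1 (fail-walked)
[11] read 'c'  n1⇒n2  → match P1@[11:11]
[12] read 'c'  n2⇒n12  → match P1@[12:12],P6@[11:12]
[13] read 'a'  n12⇒n13  → match P5@[12:13]
[14] read 'a'  n13⇒n14
[15] read 'c'  n14⇒n15  → match P1@[15:15],P3@[10:15]
[16] read 'b'  n15⇒n18 (fail-walked)
[17] read 'c'  n18⇒n2 (fail-walked)  → match P1@[17:17]
[18] read 'b'  n2⇒n3
[19] read 'd'  n3⇒n4
[20] read 'c'  n4⇒n5  → match P1@[20:20]
[21] read 'b'  n5⇒n6  → match P0@[16:21]
[22] read 'd'  n6⇒n8 (fail-walked)
[23] read 'd'  n8⇒n8 (fail-walked)
[24] read 'd'  n8⇒n8 (fail-walked)
[25] read 'b'  n8⇒n9
[26] read 'a'  n9⇒n16 (fail-walked)
[27] read 'c'  n16⇒n17  → match P1@[27:27]
[28] read 'a'  n17⇒n22 (fail-walked)  → match P5@[27:28]
[29] read 'c'  n22⇒n17 (fail-walked)  → match P1@[29:29]
[30] read 'b'  n17⇒n18
[31] read 'a'  n18⇒n19
[32] read 'b'  n19⇒n20
[33] read 'd'  n20⇒n21  → match P4@[28:33]
[34] read 'c'  n21⇒n7 (fail-walked)  → match P1@[34:34]
[35] read 'a'  n7⇒n22  → match P5@[34:35]
[36] read 'd'  n22⇒n8 (fail-walked)
[37] read 'b'  n8⇒n9
[38] read 'c'  n9⇒n10  → match P1@[38:38]
[39] read 'a'  n10⇒n11  → match P2@[36:39],P5@[38:39],P7@[37:39]
[40] read 'd'  n11⇒n8 (fail-walked)
[41] read 'd'  n8⇒n8 (fail-walked)
[42] read 'b'  n8⇒n9
[43] read 'c'  n9⇒n10  → match P1@[43:43]
[44] read 'b'  n10⇒n3 (fail-walked)
[45] read 'd'  n3⇒n4
[46] read 'c'  n4⇒n5  → match P1@[46:46]
[47] read 'b'  n5⇒n6  → match P0@[42:47]
[48] read 'd'  n6⇒n8 (fail-walked)
[49] read 'c'  n8⇒n7 (fail-walked)  → match P1@[49:49]

Matches: [[1,1],[4,1],[5,0],[8,1],[9,2],[9,5],[9,7],[11,1],[12,1],[12,6],[13,5],[15,1],[15,3],[17,1],[20,1],[21,0],[27,1],[28,5],[29,1],[33,4],[34,1],[35,5],[38,1],[39,2],[39,5],[39,7],[43,1],[46,1],[47,0],[49,1]]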